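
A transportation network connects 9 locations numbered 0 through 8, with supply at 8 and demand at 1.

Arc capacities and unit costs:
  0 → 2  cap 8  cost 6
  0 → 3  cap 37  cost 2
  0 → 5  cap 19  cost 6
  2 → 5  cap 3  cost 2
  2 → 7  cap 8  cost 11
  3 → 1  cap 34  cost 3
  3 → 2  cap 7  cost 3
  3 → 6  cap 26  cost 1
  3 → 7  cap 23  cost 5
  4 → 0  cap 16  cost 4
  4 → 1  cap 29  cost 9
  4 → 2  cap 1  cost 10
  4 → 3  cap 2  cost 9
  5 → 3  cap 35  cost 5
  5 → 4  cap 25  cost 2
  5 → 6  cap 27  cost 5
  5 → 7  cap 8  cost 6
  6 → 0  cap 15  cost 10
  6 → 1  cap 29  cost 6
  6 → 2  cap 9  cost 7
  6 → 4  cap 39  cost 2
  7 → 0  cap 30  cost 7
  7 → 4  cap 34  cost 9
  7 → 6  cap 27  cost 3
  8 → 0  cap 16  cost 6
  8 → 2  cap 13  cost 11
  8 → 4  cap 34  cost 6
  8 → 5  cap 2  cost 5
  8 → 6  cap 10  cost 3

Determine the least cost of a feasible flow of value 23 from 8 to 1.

shortest-cost path #1: 8→6→1 push 10 @ unit cost 9 (adds 90)
shortest-cost path #2: 8→0→3→1 push 13 @ unit cost 11 (adds 143)
total cost = 233

Minimum cost for 23 units: 233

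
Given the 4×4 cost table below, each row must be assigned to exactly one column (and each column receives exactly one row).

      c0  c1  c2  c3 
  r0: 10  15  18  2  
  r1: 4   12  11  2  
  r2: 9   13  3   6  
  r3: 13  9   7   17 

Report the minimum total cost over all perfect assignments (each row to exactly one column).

optimal assignment: row0→col3 (cost 2), row1→col0 (cost 4), row2→col2 (cost 3), row3→col1 (cost 9)
total = 2 + 4 + 3 + 9 = 18

Minimum assignment cost: 18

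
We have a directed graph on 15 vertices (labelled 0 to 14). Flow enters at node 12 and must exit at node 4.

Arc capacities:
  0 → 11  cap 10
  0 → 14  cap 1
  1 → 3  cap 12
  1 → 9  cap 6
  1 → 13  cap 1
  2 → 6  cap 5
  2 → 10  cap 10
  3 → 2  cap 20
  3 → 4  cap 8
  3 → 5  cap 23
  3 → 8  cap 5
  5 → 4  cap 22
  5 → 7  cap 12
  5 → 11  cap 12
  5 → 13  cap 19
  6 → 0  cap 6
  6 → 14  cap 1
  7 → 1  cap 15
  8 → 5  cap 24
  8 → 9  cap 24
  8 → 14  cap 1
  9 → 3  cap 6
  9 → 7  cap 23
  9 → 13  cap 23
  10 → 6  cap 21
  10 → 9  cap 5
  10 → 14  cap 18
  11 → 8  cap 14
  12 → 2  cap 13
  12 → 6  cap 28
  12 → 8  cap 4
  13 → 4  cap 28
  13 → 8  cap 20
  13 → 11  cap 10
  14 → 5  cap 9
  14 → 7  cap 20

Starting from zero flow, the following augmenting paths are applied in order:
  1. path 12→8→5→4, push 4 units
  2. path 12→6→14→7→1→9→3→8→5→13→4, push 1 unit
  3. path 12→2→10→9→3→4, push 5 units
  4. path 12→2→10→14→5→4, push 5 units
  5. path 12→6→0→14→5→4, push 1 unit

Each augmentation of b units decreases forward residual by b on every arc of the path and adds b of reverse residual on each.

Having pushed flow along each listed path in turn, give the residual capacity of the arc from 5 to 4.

Residual capacity of (5,4): 12

after path 1 (12→8→5→4, push 4): res(5,4)=18
after path 2 (12→6→14→7→1→9→3→8→5→13→4, push 1): res(5,4)=18
after path 3 (12→2→10→9→3→4, push 5): res(5,4)=18
after path 4 (12→2→10→14→5→4, push 5): res(5,4)=13
after path 5 (12→6→0→14→5→4, push 1): res(5,4)=12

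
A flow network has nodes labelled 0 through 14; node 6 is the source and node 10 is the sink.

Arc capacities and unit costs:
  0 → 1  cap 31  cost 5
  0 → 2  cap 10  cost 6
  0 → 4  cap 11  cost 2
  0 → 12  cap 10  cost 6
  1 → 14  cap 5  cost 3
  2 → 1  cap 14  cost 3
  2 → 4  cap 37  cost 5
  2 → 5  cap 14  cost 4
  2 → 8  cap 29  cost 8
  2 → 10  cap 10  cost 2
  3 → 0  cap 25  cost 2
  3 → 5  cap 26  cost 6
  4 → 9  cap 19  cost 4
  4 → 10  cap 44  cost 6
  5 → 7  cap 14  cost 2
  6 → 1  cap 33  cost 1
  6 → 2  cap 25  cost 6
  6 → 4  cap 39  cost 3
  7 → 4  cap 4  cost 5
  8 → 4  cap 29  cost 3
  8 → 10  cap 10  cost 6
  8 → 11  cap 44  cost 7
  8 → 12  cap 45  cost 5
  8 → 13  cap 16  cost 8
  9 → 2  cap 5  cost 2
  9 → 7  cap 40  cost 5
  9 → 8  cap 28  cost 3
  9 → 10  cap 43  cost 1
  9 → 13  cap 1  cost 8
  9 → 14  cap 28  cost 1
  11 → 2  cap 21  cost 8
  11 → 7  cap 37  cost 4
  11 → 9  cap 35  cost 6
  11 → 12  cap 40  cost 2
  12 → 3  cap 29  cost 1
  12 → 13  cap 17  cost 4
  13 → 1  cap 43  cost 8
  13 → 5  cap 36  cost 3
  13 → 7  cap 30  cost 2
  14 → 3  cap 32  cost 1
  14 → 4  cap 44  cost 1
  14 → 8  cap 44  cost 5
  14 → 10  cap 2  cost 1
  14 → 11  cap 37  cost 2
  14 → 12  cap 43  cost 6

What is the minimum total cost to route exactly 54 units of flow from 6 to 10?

Minimum cost for 54 units: 455

shortest-cost path #1: 6→1→14→10 push 2 @ unit cost 5 (adds 10)
shortest-cost path #2: 6→2→10 push 10 @ unit cost 8 (adds 80)
shortest-cost path #3: 6→4→9→10 push 19 @ unit cost 8 (adds 152)
shortest-cost path #4: 6→4→10 push 20 @ unit cost 9 (adds 180)
shortest-cost path #5: 6→1→14→4→10 push 3 @ unit cost 11 (adds 33)
total cost = 455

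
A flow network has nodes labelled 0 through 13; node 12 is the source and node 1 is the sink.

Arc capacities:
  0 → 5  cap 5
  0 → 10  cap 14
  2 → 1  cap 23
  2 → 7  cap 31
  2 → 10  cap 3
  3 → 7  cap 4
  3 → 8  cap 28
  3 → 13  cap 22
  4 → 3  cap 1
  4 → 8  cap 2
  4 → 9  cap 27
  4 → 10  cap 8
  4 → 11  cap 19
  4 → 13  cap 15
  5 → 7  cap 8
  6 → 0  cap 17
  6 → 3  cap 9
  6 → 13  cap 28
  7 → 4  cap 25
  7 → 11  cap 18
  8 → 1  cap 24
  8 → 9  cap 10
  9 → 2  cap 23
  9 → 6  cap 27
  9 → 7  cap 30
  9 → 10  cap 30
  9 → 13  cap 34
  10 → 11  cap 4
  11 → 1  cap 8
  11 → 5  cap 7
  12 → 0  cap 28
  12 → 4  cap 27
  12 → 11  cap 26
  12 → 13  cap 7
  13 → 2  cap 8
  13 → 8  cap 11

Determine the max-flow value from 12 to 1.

augment #1: 12→11→1 bottleneck 8, total now 8
augment #2: 12→4→8→1 bottleneck 2, total now 10
augment #3: 12→13→2→1 bottleneck 7, total now 17
augment #4: 12→4→3→8→1 bottleneck 1, total now 18
augment #5: 12→4→9→2→1 bottleneck 16, total now 34
augment #6: 12→4→13→8→1 bottleneck 8, total now 42
augment #7: 12→0→5→7→4→13→8→1 bottleneck 3, total now 45
augment #8: 12→0→5→7→4→9→6→3→8→1 bottleneck 2, total now 47
augment #9: 12→11→5→7→4→9→6→3→8→1 bottleneck 3, total now 50

Maximum flow value: 50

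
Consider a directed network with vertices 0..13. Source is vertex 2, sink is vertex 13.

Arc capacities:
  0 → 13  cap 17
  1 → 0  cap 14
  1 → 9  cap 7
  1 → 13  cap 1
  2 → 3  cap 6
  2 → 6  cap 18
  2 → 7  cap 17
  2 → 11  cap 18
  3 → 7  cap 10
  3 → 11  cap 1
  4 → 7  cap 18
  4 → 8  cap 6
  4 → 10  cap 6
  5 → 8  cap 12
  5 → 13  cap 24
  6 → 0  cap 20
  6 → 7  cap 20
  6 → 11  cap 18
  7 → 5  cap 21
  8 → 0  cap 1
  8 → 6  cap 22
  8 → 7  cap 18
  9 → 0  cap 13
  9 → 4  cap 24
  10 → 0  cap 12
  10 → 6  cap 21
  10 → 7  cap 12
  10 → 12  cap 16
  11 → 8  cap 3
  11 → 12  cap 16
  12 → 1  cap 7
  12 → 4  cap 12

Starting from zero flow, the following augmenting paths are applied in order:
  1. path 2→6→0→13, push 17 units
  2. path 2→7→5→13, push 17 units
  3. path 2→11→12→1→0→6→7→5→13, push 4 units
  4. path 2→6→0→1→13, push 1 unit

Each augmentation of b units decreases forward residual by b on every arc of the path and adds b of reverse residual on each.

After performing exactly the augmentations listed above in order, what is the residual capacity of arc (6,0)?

after path 1 (2→6→0→13, push 17): res(6,0)=3
after path 2 (2→7→5→13, push 17): res(6,0)=3
after path 3 (2→11→12→1→0→6→7→5→13, push 4): res(6,0)=7
after path 4 (2→6→0→1→13, push 1): res(6,0)=6

Residual capacity of (6,0): 6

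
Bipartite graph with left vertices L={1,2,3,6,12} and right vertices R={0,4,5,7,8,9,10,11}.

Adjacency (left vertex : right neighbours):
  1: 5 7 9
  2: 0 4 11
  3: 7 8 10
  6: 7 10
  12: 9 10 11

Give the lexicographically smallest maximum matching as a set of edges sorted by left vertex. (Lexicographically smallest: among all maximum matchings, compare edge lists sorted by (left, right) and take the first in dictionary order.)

|M| = 5 (so the lex-smallest maximum matching has 5 edges)
process left vertices in ascending order; for each, take the smallest-labelled available neighbour that still permits 5 edges overall, or leave it unmatched if none does
lex-smallest matching: {1-5, 2-0, 3-7, 6-10, 12-9}

Lex-smallest maximum matching: {(1,5), (2,0), (3,7), (6,10), (12,9)}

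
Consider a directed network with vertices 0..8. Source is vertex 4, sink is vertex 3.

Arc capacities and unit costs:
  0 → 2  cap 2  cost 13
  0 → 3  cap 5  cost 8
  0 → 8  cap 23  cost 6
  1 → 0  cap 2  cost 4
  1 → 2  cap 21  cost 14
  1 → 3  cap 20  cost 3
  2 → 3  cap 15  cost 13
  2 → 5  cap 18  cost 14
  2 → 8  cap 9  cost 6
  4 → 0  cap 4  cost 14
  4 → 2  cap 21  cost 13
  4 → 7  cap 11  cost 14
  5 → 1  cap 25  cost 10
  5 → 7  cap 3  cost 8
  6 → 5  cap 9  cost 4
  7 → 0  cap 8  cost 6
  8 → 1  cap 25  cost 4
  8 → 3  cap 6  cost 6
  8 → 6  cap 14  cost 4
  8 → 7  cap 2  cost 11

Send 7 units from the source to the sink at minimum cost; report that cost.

Minimum cost for 7 units: 163

shortest-cost path #1: 4→0→3 push 4 @ unit cost 22 (adds 88)
shortest-cost path #2: 4→2→8→3 push 3 @ unit cost 25 (adds 75)
total cost = 163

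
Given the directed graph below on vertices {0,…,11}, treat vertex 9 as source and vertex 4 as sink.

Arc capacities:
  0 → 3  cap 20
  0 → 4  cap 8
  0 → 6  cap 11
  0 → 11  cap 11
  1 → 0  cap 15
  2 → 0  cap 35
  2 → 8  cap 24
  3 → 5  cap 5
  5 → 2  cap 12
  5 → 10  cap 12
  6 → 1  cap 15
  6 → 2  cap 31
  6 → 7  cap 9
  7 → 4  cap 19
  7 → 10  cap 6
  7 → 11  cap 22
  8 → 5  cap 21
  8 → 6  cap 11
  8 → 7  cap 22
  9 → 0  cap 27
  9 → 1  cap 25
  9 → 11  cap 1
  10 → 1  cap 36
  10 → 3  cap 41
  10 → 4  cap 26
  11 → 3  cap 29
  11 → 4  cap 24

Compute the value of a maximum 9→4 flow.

Maximum flow value: 36

augment #1: 9→0→4 bottleneck 8, total now 8
augment #2: 9→11→4 bottleneck 1, total now 9
augment #3: 9→0→11→4 bottleneck 11, total now 20
augment #4: 9→0→6→7→4 bottleneck 8, total now 28
augment #5: 9→1→0→6→7→4 bottleneck 1, total now 29
augment #6: 9→1→0→3→5→10→4 bottleneck 5, total now 34
augment #7: 9→1→0→6→2→8→7→4 bottleneck 2, total now 36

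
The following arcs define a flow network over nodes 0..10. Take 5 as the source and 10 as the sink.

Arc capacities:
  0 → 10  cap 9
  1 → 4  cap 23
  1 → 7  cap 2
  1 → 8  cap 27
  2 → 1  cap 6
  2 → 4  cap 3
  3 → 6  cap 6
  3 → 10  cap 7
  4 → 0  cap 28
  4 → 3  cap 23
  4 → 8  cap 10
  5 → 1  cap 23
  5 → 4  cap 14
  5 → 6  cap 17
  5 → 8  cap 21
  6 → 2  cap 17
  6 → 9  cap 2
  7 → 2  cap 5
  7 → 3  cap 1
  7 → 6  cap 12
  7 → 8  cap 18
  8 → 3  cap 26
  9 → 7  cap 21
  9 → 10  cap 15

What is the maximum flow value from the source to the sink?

augment #1: 5→4→0→10 bottleneck 9, total now 9
augment #2: 5→4→3→10 bottleneck 5, total now 14
augment #3: 5→6→9→10 bottleneck 2, total now 16
augment #4: 5→8→3→10 bottleneck 2, total now 18

Maximum flow value: 18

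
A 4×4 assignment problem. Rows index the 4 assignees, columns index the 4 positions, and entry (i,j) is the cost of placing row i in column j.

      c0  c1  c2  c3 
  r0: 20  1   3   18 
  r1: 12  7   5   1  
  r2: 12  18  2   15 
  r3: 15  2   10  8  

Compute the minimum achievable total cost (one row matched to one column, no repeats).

optimal assignment: row0→col2 (cost 3), row1→col3 (cost 1), row2→col0 (cost 12), row3→col1 (cost 2)
total = 3 + 1 + 12 + 2 = 18

Minimum assignment cost: 18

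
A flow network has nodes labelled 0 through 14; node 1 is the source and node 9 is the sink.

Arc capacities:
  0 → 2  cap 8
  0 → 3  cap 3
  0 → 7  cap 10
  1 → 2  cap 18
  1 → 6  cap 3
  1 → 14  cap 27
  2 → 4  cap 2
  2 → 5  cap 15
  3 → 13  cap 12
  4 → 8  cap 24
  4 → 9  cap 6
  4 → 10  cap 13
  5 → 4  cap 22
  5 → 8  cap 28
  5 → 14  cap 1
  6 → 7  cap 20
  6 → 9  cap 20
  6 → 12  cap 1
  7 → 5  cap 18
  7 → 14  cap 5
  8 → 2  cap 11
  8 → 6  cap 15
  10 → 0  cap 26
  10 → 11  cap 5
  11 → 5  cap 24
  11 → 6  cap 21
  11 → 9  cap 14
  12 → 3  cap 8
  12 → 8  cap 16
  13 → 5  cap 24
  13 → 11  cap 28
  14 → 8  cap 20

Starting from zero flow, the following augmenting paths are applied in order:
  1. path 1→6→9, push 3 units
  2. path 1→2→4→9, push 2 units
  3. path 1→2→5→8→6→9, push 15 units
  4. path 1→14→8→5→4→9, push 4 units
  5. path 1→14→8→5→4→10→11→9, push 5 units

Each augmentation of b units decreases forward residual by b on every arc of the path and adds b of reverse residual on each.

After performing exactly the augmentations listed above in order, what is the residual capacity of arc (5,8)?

Residual capacity of (5,8): 22

after path 1 (1→6→9, push 3): res(5,8)=28
after path 2 (1→2→4→9, push 2): res(5,8)=28
after path 3 (1→2→5→8→6→9, push 15): res(5,8)=13
after path 4 (1→14→8→5→4→9, push 4): res(5,8)=17
after path 5 (1→14→8→5→4→10→11→9, push 5): res(5,8)=22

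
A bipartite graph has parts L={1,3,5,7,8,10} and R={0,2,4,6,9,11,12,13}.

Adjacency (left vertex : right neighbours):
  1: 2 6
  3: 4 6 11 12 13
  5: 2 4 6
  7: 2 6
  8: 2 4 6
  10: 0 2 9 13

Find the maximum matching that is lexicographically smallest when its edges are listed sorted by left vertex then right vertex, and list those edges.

Lex-smallest maximum matching: {(1,2), (3,11), (5,4), (7,6), (10,0)}

|M| = 5 (so the lex-smallest maximum matching has 5 edges)
process left vertices in ascending order; for each, take the smallest-labelled available neighbour that still permits 5 edges overall, or leave it unmatched if none does
lex-smallest matching: {1-2, 3-11, 5-4, 7-6, 10-0}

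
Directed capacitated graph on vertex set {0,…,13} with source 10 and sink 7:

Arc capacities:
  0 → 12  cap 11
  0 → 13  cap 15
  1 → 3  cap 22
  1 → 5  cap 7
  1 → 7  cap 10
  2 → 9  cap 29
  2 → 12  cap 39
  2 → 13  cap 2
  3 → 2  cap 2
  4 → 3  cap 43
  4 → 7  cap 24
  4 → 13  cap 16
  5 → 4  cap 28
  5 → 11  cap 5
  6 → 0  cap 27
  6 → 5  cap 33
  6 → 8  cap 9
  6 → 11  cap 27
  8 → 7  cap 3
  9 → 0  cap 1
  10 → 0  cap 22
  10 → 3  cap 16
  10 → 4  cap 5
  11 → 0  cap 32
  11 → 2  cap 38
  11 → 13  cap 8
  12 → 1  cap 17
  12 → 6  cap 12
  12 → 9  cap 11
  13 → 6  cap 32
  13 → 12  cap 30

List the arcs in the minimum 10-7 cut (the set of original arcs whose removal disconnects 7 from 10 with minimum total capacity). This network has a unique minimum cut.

Min-cut arcs: {(3,2), (10,0), (10,4)} (total capacity 29)

augment #1: 10→4→7 push 5
augment #2: 10→0→12→1→7 push 10
augment #3: 10→0→12→6→8→7 push 1
augment #4: 10→0→13→6→8→7 push 2
augment #5: 10→0→13→6→5→4→7 push 9
augment #6: 10→3→2→12→1→5→4→7 push 2
max flow = 29; residual-reachable set from 10 gives S-side
cut edges (S→T): {(3,2), (10,0), (10,4)} total cap 29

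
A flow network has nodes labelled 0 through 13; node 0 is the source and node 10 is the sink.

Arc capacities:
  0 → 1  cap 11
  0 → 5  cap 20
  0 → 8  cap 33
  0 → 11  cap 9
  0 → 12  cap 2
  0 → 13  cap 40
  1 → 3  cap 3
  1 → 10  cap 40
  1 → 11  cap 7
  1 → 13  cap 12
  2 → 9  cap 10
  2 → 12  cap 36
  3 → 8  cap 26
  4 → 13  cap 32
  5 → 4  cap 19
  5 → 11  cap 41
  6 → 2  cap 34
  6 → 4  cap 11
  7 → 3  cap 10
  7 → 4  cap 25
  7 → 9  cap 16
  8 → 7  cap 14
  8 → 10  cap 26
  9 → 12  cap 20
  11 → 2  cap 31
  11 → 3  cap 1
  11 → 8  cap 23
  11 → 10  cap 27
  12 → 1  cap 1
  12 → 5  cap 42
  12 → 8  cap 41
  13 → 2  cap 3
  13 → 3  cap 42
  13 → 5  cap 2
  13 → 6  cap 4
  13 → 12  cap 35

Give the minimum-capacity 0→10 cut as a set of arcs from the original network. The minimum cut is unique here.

Min-cut arcs: {(0,1), (8,10), (11,10), (12,1)} (total capacity 65)

augment #1: 0→1→10 push 11
augment #2: 0→8→10 push 26
augment #3: 0→11→10 push 9
augment #4: 0→5→11→10 push 18
augment #5: 0→12→1→10 push 1
max flow = 65; residual-reachable set from 0 gives S-side
cut edges (S→T): {(0,1), (8,10), (11,10), (12,1)} total cap 65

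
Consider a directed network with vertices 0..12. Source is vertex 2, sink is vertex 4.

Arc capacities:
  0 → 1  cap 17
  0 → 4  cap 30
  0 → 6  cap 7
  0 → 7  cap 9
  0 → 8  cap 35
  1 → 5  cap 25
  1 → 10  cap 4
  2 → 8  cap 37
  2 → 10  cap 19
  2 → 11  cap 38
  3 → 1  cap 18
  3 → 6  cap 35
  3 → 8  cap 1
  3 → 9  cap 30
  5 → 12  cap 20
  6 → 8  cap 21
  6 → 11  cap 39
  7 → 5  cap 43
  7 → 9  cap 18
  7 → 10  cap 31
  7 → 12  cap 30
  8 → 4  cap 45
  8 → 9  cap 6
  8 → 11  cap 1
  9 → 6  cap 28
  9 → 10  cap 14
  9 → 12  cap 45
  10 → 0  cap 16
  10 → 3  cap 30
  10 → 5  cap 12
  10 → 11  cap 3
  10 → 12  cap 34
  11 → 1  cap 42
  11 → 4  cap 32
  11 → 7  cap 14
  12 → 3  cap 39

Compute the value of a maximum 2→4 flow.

augment #1: 2→8→4 bottleneck 37, total now 37
augment #2: 2→11→4 bottleneck 32, total now 69
augment #3: 2→10→0→4 bottleneck 16, total now 85
augment #4: 2→10→3→8→4 bottleneck 1, total now 86
augment #5: 2→10→3→6→8→4 bottleneck 2, total now 88
augment #6: 2→11→7→9→6→8→4 bottleneck 5, total now 93

Maximum flow value: 93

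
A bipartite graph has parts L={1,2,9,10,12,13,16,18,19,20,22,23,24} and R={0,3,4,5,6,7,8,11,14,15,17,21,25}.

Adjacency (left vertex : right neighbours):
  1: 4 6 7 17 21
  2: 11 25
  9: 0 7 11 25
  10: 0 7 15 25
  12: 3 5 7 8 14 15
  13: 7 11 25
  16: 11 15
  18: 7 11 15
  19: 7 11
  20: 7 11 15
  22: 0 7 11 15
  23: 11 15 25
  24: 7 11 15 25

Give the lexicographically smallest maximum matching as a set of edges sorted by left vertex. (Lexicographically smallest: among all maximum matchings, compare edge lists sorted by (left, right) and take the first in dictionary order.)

Lex-smallest maximum matching: {(1,4), (2,11), (9,0), (10,7), (12,3), (13,25), (16,15)}

|M| = 7 (so the lex-smallest maximum matching has 7 edges)
process left vertices in ascending order; for each, take the smallest-labelled available neighbour that still permits 7 edges overall, or leave it unmatched if none does
lex-smallest matching: {1-4, 2-11, 9-0, 10-7, 12-3, 13-25, 16-15}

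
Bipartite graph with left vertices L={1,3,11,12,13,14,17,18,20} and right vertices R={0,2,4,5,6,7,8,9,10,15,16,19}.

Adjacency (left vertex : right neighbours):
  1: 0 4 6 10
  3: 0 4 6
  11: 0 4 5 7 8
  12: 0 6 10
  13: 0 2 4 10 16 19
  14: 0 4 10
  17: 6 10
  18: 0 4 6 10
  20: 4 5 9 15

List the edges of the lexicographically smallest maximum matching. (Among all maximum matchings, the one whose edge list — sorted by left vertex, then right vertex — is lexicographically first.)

Lex-smallest maximum matching: {(1,0), (3,4), (11,5), (12,6), (13,2), (14,10), (20,9)}

|M| = 7 (so the lex-smallest maximum matching has 7 edges)
process left vertices in ascending order; for each, take the smallest-labelled available neighbour that still permits 7 edges overall, or leave it unmatched if none does
lex-smallest matching: {1-0, 3-4, 11-5, 12-6, 13-2, 14-10, 20-9}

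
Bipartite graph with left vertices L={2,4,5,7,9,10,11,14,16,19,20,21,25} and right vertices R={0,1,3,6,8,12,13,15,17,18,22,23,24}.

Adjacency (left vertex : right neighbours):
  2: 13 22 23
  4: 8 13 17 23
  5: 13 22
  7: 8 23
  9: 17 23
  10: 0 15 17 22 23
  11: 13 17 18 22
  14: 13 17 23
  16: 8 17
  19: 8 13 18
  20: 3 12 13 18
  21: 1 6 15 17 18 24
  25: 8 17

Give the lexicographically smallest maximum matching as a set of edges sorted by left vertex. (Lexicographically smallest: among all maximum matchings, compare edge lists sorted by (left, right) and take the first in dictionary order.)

Lex-smallest maximum matching: {(2,13), (4,8), (5,22), (7,23), (9,17), (10,0), (11,18), (20,3), (21,1)}

|M| = 9 (so the lex-smallest maximum matching has 9 edges)
process left vertices in ascending order; for each, take the smallest-labelled available neighbour that still permits 9 edges overall, or leave it unmatched if none does
lex-smallest matching: {2-13, 4-8, 5-22, 7-23, 9-17, 10-0, 11-18, 20-3, 21-1}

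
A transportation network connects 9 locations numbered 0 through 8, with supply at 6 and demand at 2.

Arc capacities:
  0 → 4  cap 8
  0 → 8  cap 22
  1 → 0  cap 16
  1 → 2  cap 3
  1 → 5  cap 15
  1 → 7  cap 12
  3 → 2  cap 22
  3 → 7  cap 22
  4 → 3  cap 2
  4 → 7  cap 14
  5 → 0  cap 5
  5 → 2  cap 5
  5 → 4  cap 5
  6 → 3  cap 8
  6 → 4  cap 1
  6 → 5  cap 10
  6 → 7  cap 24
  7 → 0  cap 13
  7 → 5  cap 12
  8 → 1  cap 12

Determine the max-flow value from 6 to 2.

augment #1: 6→3→2 bottleneck 8, total now 8
augment #2: 6→5→2 bottleneck 5, total now 13
augment #3: 6→4→3→2 bottleneck 1, total now 14
augment #4: 6→5→4→3→2 bottleneck 1, total now 15
augment #5: 6→5→0→8→1→2 bottleneck 3, total now 18

Maximum flow value: 18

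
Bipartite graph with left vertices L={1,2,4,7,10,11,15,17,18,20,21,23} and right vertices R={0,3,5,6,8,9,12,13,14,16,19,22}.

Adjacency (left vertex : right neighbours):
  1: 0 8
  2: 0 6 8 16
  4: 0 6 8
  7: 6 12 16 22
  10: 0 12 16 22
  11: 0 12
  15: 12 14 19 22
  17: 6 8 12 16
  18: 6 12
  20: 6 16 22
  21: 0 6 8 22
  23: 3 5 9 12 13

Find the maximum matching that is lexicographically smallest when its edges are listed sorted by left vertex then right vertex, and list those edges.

|M| = 8 (so the lex-smallest maximum matching has 8 edges)
process left vertices in ascending order; for each, take the smallest-labelled available neighbour that still permits 8 edges overall, or leave it unmatched if none does
lex-smallest matching: {1-0, 2-6, 4-8, 7-12, 10-16, 15-14, 20-22, 23-3}

Lex-smallest maximum matching: {(1,0), (2,6), (4,8), (7,12), (10,16), (15,14), (20,22), (23,3)}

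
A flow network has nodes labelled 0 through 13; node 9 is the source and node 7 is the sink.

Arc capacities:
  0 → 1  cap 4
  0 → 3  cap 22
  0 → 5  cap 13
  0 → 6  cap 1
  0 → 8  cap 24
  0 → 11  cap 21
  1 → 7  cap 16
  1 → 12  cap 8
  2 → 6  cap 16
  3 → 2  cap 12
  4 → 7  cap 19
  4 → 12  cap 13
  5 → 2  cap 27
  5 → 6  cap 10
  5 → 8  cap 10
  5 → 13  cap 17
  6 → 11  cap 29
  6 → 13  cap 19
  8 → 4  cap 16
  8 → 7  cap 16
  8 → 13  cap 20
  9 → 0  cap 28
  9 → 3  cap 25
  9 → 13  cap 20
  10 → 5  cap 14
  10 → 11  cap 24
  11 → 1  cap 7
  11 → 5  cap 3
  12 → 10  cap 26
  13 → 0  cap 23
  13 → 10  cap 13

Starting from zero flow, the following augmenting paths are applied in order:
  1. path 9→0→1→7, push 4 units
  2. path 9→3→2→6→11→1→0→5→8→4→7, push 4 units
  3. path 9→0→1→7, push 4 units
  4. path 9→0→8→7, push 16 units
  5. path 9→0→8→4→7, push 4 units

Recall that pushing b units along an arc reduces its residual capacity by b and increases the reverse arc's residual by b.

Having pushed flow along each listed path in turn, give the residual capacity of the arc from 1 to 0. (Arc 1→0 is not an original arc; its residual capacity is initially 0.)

Residual capacity of (1,0): 4

after path 1 (9→0→1→7, push 4): res(1,0)=4
after path 2 (9→3→2→6→11→1→0→5→8→4→7, push 4): res(1,0)=0
after path 3 (9→0→1→7, push 4): res(1,0)=4
after path 4 (9→0→8→7, push 16): res(1,0)=4
after path 5 (9→0→8→4→7, push 4): res(1,0)=4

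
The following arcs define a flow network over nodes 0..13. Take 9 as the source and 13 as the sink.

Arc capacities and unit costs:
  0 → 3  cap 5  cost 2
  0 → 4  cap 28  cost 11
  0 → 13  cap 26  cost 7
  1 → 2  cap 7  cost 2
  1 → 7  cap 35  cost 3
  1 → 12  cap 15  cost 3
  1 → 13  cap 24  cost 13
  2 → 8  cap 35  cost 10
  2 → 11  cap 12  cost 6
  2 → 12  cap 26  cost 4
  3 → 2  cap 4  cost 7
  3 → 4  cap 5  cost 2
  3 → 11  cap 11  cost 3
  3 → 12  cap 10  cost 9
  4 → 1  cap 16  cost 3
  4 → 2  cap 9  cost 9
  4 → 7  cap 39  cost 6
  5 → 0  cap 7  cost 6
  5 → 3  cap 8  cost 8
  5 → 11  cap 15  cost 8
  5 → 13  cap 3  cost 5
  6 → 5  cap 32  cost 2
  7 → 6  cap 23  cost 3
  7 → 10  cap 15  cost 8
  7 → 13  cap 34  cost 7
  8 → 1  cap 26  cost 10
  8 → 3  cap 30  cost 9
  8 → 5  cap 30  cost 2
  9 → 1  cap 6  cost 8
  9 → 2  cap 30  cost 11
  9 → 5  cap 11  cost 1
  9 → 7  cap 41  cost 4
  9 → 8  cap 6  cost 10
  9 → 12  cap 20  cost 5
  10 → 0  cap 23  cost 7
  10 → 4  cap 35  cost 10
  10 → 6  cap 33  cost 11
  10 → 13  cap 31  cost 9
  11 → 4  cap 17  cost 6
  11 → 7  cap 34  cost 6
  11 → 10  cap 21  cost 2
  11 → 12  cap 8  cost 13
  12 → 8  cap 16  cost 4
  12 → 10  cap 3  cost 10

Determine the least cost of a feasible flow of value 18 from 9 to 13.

Minimum cost for 18 units: 183

shortest-cost path #1: 9→5→13 push 3 @ unit cost 6 (adds 18)
shortest-cost path #2: 9→7→13 push 15 @ unit cost 11 (adds 165)
total cost = 183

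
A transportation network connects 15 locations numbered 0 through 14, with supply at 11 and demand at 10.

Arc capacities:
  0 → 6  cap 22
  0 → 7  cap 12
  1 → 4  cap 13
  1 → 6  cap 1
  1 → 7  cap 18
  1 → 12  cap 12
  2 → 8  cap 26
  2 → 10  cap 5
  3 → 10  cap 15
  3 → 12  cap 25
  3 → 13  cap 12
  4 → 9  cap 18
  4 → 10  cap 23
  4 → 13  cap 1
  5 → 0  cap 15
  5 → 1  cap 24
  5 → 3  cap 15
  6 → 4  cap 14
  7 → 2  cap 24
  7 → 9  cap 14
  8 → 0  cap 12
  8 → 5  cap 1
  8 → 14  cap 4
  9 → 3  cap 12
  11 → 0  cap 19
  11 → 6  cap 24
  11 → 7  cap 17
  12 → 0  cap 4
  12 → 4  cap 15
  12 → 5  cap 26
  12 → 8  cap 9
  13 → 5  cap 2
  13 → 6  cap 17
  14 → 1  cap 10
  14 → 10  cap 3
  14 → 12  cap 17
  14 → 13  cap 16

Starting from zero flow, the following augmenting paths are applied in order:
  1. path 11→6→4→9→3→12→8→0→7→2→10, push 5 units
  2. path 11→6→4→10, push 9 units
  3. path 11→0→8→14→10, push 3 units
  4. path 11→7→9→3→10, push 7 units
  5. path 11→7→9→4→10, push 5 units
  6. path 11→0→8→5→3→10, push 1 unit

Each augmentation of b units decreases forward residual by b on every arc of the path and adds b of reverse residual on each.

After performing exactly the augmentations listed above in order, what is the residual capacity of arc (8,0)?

Residual capacity of (8,0): 11

after path 1 (11→6→4→9→3→12→8→0→7→2→10, push 5): res(8,0)=7
after path 2 (11→6→4→10, push 9): res(8,0)=7
after path 3 (11→0→8→14→10, push 3): res(8,0)=10
after path 4 (11→7→9→3→10, push 7): res(8,0)=10
after path 5 (11→7→9→4→10, push 5): res(8,0)=10
after path 6 (11→0→8→5→3→10, push 1): res(8,0)=11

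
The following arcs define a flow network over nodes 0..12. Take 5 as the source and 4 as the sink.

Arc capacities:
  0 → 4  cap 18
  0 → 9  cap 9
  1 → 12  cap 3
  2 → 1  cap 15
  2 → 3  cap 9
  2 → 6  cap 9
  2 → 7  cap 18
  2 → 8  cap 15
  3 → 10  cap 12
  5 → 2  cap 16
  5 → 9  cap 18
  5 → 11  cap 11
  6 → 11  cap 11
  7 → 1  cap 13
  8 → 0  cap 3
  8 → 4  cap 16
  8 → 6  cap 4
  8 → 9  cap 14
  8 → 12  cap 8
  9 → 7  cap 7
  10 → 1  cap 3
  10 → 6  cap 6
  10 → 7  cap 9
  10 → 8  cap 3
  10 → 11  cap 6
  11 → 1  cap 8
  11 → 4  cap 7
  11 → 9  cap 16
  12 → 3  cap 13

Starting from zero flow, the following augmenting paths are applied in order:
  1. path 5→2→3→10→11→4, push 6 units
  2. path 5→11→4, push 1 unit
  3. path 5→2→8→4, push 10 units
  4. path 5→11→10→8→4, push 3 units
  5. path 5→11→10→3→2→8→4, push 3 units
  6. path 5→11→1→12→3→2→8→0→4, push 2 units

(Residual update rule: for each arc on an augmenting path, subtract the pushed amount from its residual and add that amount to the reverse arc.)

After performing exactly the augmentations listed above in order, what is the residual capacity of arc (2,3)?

Residual capacity of (2,3): 8

after path 1 (5→2→3→10→11→4, push 6): res(2,3)=3
after path 2 (5→11→4, push 1): res(2,3)=3
after path 3 (5→2→8→4, push 10): res(2,3)=3
after path 4 (5→11→10→8→4, push 3): res(2,3)=3
after path 5 (5→11→10→3→2→8→4, push 3): res(2,3)=6
after path 6 (5→11→1→12→3→2→8→0→4, push 2): res(2,3)=8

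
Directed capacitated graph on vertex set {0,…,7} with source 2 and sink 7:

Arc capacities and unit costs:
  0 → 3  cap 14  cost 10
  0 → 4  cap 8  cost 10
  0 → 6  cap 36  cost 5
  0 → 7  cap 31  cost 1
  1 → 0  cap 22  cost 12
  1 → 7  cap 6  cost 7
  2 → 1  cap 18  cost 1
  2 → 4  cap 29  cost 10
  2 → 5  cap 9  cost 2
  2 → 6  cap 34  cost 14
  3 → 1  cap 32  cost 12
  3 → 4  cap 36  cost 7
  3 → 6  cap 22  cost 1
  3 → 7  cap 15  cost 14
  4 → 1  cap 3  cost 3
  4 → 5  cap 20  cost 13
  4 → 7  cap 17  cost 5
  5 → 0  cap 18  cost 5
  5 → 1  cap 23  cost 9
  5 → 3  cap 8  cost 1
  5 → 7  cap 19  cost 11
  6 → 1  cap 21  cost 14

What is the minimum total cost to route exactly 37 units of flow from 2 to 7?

shortest-cost path #1: 2→5→0→7 push 9 @ unit cost 8 (adds 72)
shortest-cost path #2: 2→1→7 push 6 @ unit cost 8 (adds 48)
shortest-cost path #3: 2→1→0→7 push 12 @ unit cost 14 (adds 168)
shortest-cost path #4: 2→4→7 push 10 @ unit cost 15 (adds 150)
total cost = 438

Minimum cost for 37 units: 438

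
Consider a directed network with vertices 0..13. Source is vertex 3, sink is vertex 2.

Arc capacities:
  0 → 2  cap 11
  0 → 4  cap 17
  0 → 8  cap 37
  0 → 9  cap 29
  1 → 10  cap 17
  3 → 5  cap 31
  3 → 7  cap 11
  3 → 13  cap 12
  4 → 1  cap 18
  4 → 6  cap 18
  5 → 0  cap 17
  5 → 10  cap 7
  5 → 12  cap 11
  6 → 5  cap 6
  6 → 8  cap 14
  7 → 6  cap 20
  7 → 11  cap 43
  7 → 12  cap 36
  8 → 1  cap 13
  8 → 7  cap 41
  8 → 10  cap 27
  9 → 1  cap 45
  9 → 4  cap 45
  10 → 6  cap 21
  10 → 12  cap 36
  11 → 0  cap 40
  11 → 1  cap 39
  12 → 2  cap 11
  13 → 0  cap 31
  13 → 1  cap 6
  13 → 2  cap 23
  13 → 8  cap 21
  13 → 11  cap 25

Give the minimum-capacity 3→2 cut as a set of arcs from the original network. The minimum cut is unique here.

augment #1: 3→13→2 push 12
augment #2: 3→5→0→2 push 11
augment #3: 3→5→12→2 push 11
max flow = 34; residual-reachable set from 3 gives S-side
cut edges (S→T): {(0,2), (3,13), (12,2)} total cap 34

Min-cut arcs: {(0,2), (3,13), (12,2)} (total capacity 34)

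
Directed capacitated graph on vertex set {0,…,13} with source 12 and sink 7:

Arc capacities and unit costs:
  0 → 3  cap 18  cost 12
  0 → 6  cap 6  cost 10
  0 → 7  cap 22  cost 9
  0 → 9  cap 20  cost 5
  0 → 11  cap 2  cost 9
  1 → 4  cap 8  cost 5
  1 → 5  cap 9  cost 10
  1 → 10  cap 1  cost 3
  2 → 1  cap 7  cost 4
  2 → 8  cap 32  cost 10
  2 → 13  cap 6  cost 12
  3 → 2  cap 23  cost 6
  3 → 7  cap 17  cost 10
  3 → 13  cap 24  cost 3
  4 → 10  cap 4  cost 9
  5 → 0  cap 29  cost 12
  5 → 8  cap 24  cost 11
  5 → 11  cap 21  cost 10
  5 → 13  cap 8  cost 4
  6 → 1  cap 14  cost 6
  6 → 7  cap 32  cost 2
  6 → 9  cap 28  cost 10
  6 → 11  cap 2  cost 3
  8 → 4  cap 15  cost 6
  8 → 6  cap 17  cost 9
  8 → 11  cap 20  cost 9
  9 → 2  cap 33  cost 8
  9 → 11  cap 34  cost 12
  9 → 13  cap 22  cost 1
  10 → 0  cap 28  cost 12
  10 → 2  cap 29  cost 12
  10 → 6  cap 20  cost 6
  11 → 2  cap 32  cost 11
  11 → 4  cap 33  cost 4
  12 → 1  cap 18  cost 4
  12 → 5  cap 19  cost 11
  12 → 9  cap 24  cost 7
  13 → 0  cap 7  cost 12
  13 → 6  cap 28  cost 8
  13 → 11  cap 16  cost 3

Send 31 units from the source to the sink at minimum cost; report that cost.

shortest-cost path #1: 12→1→10→6→7 push 1 @ unit cost 15 (adds 15)
shortest-cost path #2: 12→9→13→6→7 push 22 @ unit cost 18 (adds 396)
shortest-cost path #3: 12→5→13→6→7 push 6 @ unit cost 25 (adds 150)
shortest-cost path #4: 12→1→4→10→6→7 push 2 @ unit cost 26 (adds 52)
total cost = 613

Minimum cost for 31 units: 613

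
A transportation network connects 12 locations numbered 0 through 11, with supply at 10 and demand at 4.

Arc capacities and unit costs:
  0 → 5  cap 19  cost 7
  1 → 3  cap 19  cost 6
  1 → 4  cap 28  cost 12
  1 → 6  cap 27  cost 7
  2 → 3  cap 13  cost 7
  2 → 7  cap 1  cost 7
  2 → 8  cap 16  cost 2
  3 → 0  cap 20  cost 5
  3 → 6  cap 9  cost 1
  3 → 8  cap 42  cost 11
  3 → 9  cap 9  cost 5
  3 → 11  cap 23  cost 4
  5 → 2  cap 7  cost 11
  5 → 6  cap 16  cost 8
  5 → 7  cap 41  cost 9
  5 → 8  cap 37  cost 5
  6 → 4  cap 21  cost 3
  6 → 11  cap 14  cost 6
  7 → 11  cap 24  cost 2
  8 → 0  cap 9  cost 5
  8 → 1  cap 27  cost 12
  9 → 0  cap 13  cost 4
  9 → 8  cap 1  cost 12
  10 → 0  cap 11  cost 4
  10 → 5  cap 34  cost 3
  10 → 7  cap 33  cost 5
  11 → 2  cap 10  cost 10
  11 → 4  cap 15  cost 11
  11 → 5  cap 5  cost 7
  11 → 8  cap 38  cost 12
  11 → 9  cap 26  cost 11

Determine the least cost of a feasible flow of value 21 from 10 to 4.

shortest-cost path #1: 10→5→6→4 push 16 @ unit cost 14 (adds 224)
shortest-cost path #2: 10→7→11→4 push 5 @ unit cost 18 (adds 90)
total cost = 314

Minimum cost for 21 units: 314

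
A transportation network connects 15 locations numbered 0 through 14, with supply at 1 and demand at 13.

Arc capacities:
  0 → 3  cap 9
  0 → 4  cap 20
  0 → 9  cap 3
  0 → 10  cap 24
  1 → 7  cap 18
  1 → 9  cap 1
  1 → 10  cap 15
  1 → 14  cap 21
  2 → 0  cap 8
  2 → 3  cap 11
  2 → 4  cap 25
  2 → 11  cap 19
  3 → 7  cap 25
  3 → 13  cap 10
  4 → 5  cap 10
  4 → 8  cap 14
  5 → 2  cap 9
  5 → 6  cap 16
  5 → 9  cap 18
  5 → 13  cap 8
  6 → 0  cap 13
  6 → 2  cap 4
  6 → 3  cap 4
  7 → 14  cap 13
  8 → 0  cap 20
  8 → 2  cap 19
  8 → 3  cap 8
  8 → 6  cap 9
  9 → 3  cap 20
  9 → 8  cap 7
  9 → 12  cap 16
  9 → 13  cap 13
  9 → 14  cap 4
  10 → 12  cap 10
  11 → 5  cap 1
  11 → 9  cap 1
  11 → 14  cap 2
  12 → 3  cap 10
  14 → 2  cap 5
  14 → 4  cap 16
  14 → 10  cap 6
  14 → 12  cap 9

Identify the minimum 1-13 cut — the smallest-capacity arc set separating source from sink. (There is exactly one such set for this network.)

Min-cut arcs: {(0,9), (1,9), (3,13), (4,5), (11,5), (11,9)} (total capacity 26)

augment #1: 1→9→13 push 1
augment #2: 1→10→12→3→13 push 10
augment #3: 1→14→4→5→13 push 8
augment #4: 1→14→2→0→9→13 push 3
augment #5: 1→14→2→11→9→13 push 1
augment #6: 1→14→4→5→9→13 push 2
augment #7: 1→14→2→11→5→9→13 push 1
max flow = 26; residual-reachable set from 1 gives S-side
cut edges (S→T): {(0,9), (1,9), (3,13), (4,5), (11,5), (11,9)} total cap 26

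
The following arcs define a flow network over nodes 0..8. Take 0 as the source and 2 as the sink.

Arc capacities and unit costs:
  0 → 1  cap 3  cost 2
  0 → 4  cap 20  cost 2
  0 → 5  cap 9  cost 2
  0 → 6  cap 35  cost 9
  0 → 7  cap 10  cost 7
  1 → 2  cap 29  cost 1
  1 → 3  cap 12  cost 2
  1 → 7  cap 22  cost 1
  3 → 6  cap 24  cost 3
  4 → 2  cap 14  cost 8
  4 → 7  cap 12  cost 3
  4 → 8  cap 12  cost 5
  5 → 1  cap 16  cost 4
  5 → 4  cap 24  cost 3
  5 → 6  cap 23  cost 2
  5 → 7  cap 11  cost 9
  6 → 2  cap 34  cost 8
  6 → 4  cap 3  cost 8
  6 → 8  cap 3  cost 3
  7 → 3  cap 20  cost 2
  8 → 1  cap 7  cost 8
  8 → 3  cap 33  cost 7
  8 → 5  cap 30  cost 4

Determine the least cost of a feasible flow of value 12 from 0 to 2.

Minimum cost for 12 units: 72

shortest-cost path #1: 0→1→2 push 3 @ unit cost 3 (adds 9)
shortest-cost path #2: 0→5→1→2 push 9 @ unit cost 7 (adds 63)
total cost = 72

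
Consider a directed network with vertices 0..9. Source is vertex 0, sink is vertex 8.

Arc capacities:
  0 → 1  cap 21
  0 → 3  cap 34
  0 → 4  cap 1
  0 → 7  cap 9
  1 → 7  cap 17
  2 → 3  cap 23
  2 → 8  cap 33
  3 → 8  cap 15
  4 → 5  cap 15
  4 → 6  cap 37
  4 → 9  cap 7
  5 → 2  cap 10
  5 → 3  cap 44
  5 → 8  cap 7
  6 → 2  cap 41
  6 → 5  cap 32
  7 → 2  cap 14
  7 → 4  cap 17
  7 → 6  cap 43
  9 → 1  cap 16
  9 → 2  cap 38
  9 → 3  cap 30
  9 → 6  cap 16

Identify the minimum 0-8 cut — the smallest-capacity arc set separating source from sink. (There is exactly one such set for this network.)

Min-cut arcs: {(0,4), (0,7), (1,7), (3,8)} (total capacity 42)

augment #1: 0→3→8 push 15
augment #2: 0→4→5→8 push 1
augment #3: 0→7→2→8 push 9
augment #4: 0→1→7→2→8 push 5
augment #5: 0→1→7→4→5→8 push 6
augment #6: 0→1→7→6→2→8 push 6
max flow = 42; residual-reachable set from 0 gives S-side
cut edges (S→T): {(0,4), (0,7), (1,7), (3,8)} total cap 42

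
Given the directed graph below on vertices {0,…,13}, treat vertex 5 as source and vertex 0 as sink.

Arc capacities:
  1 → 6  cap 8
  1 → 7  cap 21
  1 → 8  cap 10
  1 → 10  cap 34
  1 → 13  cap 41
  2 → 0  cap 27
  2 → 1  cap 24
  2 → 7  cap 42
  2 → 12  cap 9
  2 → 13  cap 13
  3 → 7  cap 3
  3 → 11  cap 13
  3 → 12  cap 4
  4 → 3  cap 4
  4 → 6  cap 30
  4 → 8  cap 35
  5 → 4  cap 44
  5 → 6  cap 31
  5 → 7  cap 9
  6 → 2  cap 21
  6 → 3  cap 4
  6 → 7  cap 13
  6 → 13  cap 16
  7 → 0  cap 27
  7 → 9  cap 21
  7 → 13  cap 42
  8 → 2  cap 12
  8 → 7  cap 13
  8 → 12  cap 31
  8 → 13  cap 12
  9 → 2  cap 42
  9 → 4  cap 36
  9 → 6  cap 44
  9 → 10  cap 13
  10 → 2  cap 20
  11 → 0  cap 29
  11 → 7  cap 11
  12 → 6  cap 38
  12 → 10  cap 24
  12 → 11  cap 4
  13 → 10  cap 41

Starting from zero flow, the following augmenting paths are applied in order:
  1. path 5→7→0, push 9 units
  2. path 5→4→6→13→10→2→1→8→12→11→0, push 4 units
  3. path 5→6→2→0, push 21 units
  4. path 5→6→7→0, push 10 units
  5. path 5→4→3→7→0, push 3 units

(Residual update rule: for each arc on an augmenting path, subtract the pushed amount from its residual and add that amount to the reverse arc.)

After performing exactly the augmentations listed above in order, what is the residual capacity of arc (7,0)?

Residual capacity of (7,0): 5

after path 1 (5→7→0, push 9): res(7,0)=18
after path 2 (5→4→6→13→10→2→1→8→12→11→0, push 4): res(7,0)=18
after path 3 (5→6→2→0, push 21): res(7,0)=18
after path 4 (5→6→7→0, push 10): res(7,0)=8
after path 5 (5→4→3→7→0, push 3): res(7,0)=5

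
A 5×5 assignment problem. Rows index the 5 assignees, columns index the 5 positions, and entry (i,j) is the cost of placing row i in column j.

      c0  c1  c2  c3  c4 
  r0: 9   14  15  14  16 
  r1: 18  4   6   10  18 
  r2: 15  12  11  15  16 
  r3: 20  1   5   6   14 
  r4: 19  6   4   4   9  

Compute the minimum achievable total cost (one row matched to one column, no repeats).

optimal assignment: row0→col0 (cost 9), row1→col2 (cost 6), row2→col4 (cost 16), row3→col1 (cost 1), row4→col3 (cost 4)
total = 9 + 6 + 16 + 1 + 4 = 36

Minimum assignment cost: 36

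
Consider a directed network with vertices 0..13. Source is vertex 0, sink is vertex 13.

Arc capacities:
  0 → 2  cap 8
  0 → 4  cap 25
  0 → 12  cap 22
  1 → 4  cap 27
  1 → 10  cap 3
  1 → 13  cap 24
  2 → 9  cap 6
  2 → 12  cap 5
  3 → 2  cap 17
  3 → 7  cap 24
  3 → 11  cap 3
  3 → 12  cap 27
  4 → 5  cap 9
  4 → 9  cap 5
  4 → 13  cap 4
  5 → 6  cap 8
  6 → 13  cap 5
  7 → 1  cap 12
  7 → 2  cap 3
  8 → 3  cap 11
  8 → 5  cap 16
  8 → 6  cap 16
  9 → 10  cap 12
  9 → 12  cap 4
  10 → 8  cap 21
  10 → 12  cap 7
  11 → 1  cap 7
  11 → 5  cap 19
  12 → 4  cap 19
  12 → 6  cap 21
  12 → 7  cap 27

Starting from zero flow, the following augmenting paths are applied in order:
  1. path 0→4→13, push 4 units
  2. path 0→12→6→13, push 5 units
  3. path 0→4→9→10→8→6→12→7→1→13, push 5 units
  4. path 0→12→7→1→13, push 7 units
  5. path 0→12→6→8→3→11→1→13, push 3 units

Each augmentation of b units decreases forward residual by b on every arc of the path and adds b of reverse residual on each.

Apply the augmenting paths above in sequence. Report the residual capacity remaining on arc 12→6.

Residual capacity of (12,6): 18

after path 1 (0→4→13, push 4): res(12,6)=21
after path 2 (0→12→6→13, push 5): res(12,6)=16
after path 3 (0→4→9→10→8→6→12→7→1→13, push 5): res(12,6)=21
after path 4 (0→12→7→1→13, push 7): res(12,6)=21
after path 5 (0→12→6→8→3→11→1→13, push 3): res(12,6)=18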